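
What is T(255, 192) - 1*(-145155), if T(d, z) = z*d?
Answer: 194115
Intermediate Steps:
T(d, z) = d*z
T(255, 192) - 1*(-145155) = 255*192 - 1*(-145155) = 48960 + 145155 = 194115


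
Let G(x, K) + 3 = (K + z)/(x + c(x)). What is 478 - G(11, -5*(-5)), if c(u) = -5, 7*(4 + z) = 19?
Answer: 10018/21 ≈ 477.05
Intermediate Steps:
z = -9/7 (z = -4 + (⅐)*19 = -4 + 19/7 = -9/7 ≈ -1.2857)
G(x, K) = -3 + (-9/7 + K)/(-5 + x) (G(x, K) = -3 + (K - 9/7)/(x - 5) = -3 + (-9/7 + K)/(-5 + x))
478 - G(11, -5*(-5)) = 478 - (96/7 - 5*(-5) - 3*11)/(-5 + 11) = 478 - (96/7 + 25 - 33)/6 = 478 - 40/(6*7) = 478 - 1*20/21 = 478 - 20/21 = 10018/21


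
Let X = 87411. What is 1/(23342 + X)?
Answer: 1/110753 ≈ 9.0291e-6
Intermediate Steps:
1/(23342 + X) = 1/(23342 + 87411) = 1/110753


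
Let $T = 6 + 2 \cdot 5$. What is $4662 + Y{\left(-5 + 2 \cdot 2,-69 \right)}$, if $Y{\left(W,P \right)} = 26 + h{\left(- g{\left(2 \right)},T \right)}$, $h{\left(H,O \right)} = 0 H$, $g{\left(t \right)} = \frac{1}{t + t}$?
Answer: $4688$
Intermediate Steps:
$g{\left(t \right)} = \frac{1}{2 t}$
$T = 16$ ($T = 6 + 10 = 16$)
$h{\left(H,O \right)} = 0$
$Y{\left(W,P \right)} = 26$ ($Y{\left(W,P \right)} = 26 + 0 = 26$)
$4662 + Y{\left(-5 + 2 \cdot 2,-69 \right)} = 4662 + 26 = 4688$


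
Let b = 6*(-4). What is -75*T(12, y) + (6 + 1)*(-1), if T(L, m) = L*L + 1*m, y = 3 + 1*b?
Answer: -9232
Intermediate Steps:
b = -24
y = -21 (y = 3 + 1*(-24) = 3 - 24 = -21)
T(L, m) = m + L² (T(L, m) = L² + m = m + L²)
-75*T(12, y) + (6 + 1)*(-1) = -75*(-21 + 12²) + (6 + 1)*(-1) = -75*(-21 + 144) + 7*(-1) = -75*123 - 7 = -9225 - 7 = -9232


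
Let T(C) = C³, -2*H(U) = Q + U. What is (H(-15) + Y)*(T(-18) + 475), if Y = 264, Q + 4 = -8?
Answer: -2973135/2 ≈ -1.4866e+6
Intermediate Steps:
Q = -12 (Q = -4 - 8 = -12)
H(U) = 6 - U/2 (H(U) = -(-12 + U)/2 = 6 - U/2)
(H(-15) + Y)*(T(-18) + 475) = ((6 - ½*(-15)) + 264)*((-18)³ + 475) = ((6 + 15/2) + 264)*(-5832 + 475) = (27/2 + 264)*(-5357) = (555/2)*(-5357) = -2973135/2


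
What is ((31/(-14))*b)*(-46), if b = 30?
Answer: 21390/7 ≈ 3055.7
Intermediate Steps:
((31/(-14))*b)*(-46) = ((31/(-14))*30)*(-46) = ((31*(-1/14))*30)*(-46) = -31/14*30*(-46) = -465/7*(-46) = 21390/7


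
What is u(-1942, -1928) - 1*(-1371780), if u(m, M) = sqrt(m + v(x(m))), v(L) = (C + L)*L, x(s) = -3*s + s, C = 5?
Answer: 1371780 + sqrt(15102934) ≈ 1.3757e+6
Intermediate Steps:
x(s) = -2*s
v(L) = L*(5 + L) (v(L) = (5 + L)*L = L*(5 + L))
u(m, M) = sqrt(m - 2*m*(5 - 2*m)) (u(m, M) = sqrt(m + (-2*m)*(5 - 2*m)) = sqrt(m - 2*m*(5 - 2*m)))
u(-1942, -1928) - 1*(-1371780) = sqrt(-1942*(-9 + 4*(-1942))) - 1*(-1371780) = sqrt(-1942*(-9 - 7768)) + 1371780 = sqrt(-1942*(-7777)) + 1371780 = sqrt(15102934) + 1371780 = 1371780 + sqrt(15102934)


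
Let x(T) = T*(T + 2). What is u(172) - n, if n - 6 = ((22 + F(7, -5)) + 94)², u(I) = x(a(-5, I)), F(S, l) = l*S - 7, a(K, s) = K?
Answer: -5467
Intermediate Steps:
F(S, l) = -7 + S*l (F(S, l) = S*l - 7 = -7 + S*l)
x(T) = T*(2 + T)
u(I) = 15 (u(I) = -5*(2 - 5) = -5*(-3) = 15)
n = 5482 (n = 6 + ((22 + (-7 + 7*(-5))) + 94)² = 6 + ((22 + (-7 - 35)) + 94)² = 6 + ((22 - 42) + 94)² = 6 + (-20 + 94)² = 6 + 74² = 6 + 5476 = 5482)
u(172) - n = 15 - 1*5482 = 15 - 5482 = -5467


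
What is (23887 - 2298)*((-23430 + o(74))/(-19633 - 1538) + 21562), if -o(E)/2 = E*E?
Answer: 9855885496076/21171 ≈ 4.6554e+8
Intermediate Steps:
o(E) = -2*E² (o(E) = -2*E*E = -2*E²)
(23887 - 2298)*((-23430 + o(74))/(-19633 - 1538) + 21562) = (23887 - 2298)*((-23430 - 2*74²)/(-19633 - 1538) + 21562) = 21589*((-23430 - 2*5476)/(-21171) + 21562) = 21589*((-23430 - 10952)*(-1/21171) + 21562) = 21589*(-34382*(-1/21171) + 21562) = 21589*(34382/21171 + 21562) = 21589*(456523484/21171) = 9855885496076/21171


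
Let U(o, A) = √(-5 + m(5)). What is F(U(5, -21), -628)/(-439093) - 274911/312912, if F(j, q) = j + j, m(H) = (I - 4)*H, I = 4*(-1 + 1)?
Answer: -1729/1968 - 10*I/439093 ≈ -0.87856 - 2.2774e-5*I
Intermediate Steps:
I = 0 (I = 4*0 = 0)
m(H) = -4*H (m(H) = (0 - 4)*H = -4*H)
U(o, A) = 5*I (U(o, A) = √(-5 - 4*5) = √(-5 - 20) = √(-25) = 5*I)
F(j, q) = 2*j
F(U(5, -21), -628)/(-439093) - 274911/312912 = (2*(5*I))/(-439093) - 274911/312912 = (10*I)*(-1/439093) - 274911*1/312912 = -10*I/439093 - 1729/1968 = -1729/1968 - 10*I/439093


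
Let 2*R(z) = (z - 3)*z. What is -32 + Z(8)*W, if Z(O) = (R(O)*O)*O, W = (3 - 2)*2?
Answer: 2528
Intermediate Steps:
R(z) = z*(-3 + z)/2 (R(z) = ((z - 3)*z)/2 = ((-3 + z)*z)/2 = (z*(-3 + z))/2 = z*(-3 + z)/2)
W = 2 (W = 1*2 = 2)
Z(O) = O³*(-3 + O)/2 (Z(O) = ((O*(-3 + O)/2)*O)*O = (O²*(-3 + O)/2)*O = O³*(-3 + O)/2)
-32 + Z(8)*W = -32 + ((½)*8³*(-3 + 8))*2 = -32 + ((½)*512*5)*2 = -32 + 1280*2 = -32 + 2560 = 2528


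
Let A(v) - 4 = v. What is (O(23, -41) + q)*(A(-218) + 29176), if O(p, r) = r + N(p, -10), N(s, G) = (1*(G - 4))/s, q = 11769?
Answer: 7811920260/23 ≈ 3.3965e+8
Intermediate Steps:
A(v) = 4 + v
N(s, G) = (-4 + G)/s (N(s, G) = (1*(-4 + G))/s = (-4 + G)/s)
O(p, r) = r - 14/p (O(p, r) = r + (-4 - 10)/p = r - 14/p)
(O(23, -41) + q)*(A(-218) + 29176) = ((-41 - 14/23) + 11769)*((4 - 218) + 29176) = ((-41 - 14*1/23) + 11769)*(-214 + 29176) = ((-41 - 14/23) + 11769)*28962 = (-957/23 + 11769)*28962 = (269730/23)*28962 = 7811920260/23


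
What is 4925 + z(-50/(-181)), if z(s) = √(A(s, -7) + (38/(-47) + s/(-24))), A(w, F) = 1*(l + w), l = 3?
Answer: 4925 + √6399161061/51042 ≈ 4926.6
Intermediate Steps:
A(w, F) = 3 + w (A(w, F) = 1*(3 + w) = 3 + w)
z(s) = √(103/47 + 23*s/24) (z(s) = √((3 + s) + (38/(-47) + s/(-24))) = √((3 + s) + (38*(-1/47) + s*(-1/24))) = √((3 + s) + (-38/47 - s/24)) = √(103/47 + 23*s/24))
4925 + z(-50/(-181)) = 4925 + √(697104 + 304842*(-50/(-181)))/564 = 4925 + √(697104 + 304842*(-50*(-1/181)))/564 = 4925 + √(697104 + 304842*(50/181))/564 = 4925 + √(697104 + 15242100/181)/564 = 4925 + √(141417924/181)/564 = 4925 + (2*√6399161061/181)/564 = 4925 + √6399161061/51042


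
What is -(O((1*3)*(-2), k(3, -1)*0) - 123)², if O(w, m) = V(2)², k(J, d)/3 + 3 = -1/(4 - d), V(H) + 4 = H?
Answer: -14161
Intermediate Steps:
V(H) = -4 + H
k(J, d) = -9 - 3/(4 - d) (k(J, d) = -9 + 3*(-1/(4 - d)) = -9 - 3/(4 - d))
O(w, m) = 4 (O(w, m) = (-4 + 2)² = (-2)² = 4)
-(O((1*3)*(-2), k(3, -1)*0) - 123)² = -(4 - 123)² = -1*(-119)² = -1*14161 = -14161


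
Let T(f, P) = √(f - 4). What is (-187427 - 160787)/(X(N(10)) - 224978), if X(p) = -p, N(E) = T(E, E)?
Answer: 39170244646/25307550239 - 174107*√6/25307550239 ≈ 1.5478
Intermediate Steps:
T(f, P) = √(-4 + f)
N(E) = √(-4 + E)
(-187427 - 160787)/(X(N(10)) - 224978) = (-187427 - 160787)/(-√(-4 + 10) - 224978) = -348214/(-√6 - 224978) = -348214/(-224978 - √6)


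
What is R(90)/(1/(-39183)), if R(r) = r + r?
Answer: -7052940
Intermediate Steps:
R(r) = 2*r
R(90)/(1/(-39183)) = (2*90)/(1/(-39183)) = 180/(-1/39183) = 180*(-39183) = -7052940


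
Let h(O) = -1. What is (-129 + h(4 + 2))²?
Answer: 16900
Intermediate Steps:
(-129 + h(4 + 2))² = (-129 - 1)² = (-130)² = 16900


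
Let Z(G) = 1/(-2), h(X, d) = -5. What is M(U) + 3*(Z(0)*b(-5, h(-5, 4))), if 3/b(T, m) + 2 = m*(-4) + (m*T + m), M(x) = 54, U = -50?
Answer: 4095/76 ≈ 53.882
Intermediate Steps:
Z(G) = -1/2
b(T, m) = 3/(-2 - 3*m + T*m) (b(T, m) = 3/(-2 + (m*(-4) + (m*T + m))) = 3/(-2 + (-4*m + (T*m + m))) = 3/(-2 + (-4*m + (m + T*m))) = 3/(-2 + (-3*m + T*m)) = 3/(-2 - 3*m + T*m))
M(U) + 3*(Z(0)*b(-5, h(-5, 4))) = 54 + 3*(-3/(2*(-2 - 3*(-5) - 5*(-5)))) = 54 + 3*(-3/(2*(-2 + 15 + 25))) = 54 + 3*(-3/(2*38)) = 54 + 3*(-1/2*3/38) = 54 + 3*(-3/76) = 54 - 9/76 = 4095/76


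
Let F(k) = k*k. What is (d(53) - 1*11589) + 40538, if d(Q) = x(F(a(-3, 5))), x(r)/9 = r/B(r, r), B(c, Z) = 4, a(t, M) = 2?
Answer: 28958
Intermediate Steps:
F(k) = k²
x(r) = 9*r/4 (x(r) = 9*(r/4) = 9*r/4)
d(Q) = 9 (d(Q) = (9/4)*2² = (9/4)*4 = 9)
(d(53) - 1*11589) + 40538 = (9 - 1*11589) + 40538 = (9 - 11589) + 40538 = -11580 + 40538 = 28958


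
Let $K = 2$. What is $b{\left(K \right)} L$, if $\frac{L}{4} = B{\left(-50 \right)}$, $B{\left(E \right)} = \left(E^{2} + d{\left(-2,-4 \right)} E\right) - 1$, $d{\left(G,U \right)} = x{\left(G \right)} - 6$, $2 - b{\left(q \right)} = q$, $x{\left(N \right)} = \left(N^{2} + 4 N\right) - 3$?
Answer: $0$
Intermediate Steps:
$x{\left(N \right)} = -3 + N^{2} + 4 N$
$b{\left(q \right)} = 2 - q$
$d{\left(G,U \right)} = -9 + G^{2} + 4 G$ ($d{\left(G,U \right)} = \left(-3 + G^{2} + 4 G\right) - 6 = -9 + G^{2} + 4 G$)
$B{\left(E \right)} = -1 + E^{2} - 13 E$ ($B{\left(E \right)} = \left(E^{2} + \left(-9 + \left(-2\right)^{2} + 4 \left(-2\right)\right) E\right) - 1 = \left(E^{2} + \left(-9 + 4 - 8\right) E\right) - 1 = \left(E^{2} - 13 E\right) - 1 = -1 + E^{2} - 13 E$)
$L = 12596$ ($L = 4 \left(-1 + \left(-50\right)^{2} - -650\right) = 4 \left(-1 + 2500 + 650\right) = 4 \cdot 3149 = 12596$)
$b{\left(K \right)} L = \left(2 - 2\right) 12596 = 0 \cdot 12596 = 0$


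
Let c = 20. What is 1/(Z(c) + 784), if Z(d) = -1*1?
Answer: 1/783 ≈ 0.0012771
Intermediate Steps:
Z(d) = -1
1/(Z(c) + 784) = 1/(-1 + 784) = 1/783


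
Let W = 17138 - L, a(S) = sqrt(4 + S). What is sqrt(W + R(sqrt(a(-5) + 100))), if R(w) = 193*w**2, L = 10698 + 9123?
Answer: sqrt(16617 + 193*I) ≈ 128.91 + 0.7486*I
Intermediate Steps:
L = 19821
W = -2683 (W = 17138 - 1*19821 = 17138 - 19821 = -2683)
sqrt(W + R(sqrt(a(-5) + 100))) = sqrt(-2683 + 193*(sqrt(sqrt(4 - 5) + 100))**2) = sqrt(-2683 + 193*(sqrt(sqrt(-1) + 100))**2) = sqrt(-2683 + 193*(sqrt(I + 100))**2) = sqrt(-2683 + 193*(sqrt(100 + I))**2) = sqrt(-2683 + 193*(100 + I)) = sqrt(-2683 + (19300 + 193*I)) = sqrt(16617 + 193*I)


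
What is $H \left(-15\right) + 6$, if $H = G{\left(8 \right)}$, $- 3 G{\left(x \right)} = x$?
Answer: $46$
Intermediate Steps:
$G{\left(x \right)} = - \frac{x}{3}$
$H = - \frac{8}{3}$ ($H = \left(- \frac{1}{3}\right) 8 = - \frac{8}{3} \approx -2.6667$)
$H \left(-15\right) + 6 = \left(- \frac{8}{3}\right) \left(-15\right) + 6 = 40 + 6 = 46$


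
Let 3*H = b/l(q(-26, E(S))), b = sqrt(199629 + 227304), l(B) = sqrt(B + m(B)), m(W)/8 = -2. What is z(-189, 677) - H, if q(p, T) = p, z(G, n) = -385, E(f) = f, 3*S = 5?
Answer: -385 + I*sqrt(1992354)/42 ≈ -385.0 + 33.607*I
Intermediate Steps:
S = 5/3 (S = (1/3)*5 = 5/3 ≈ 1.6667)
m(W) = -16 (m(W) = 8*(-2) = -16)
l(B) = sqrt(-16 + B) (l(B) = sqrt(B - 16) = sqrt(-16 + B))
b = 3*sqrt(47437) (b = sqrt(426933) = 3*sqrt(47437) ≈ 653.40)
H = -I*sqrt(1992354)/42 (H = ((3*sqrt(47437))/(sqrt(-16 - 26)))/3 = ((3*sqrt(47437))/(sqrt(-42)))/3 = ((3*sqrt(47437))/((I*sqrt(42))))/3 = ((3*sqrt(47437))*(-I*sqrt(42)/42))/3 = (-I*sqrt(1992354)/14)/3 = -I*sqrt(1992354)/42 ≈ -33.607*I)
z(-189, 677) - H = -385 - (-1)*I*sqrt(1992354)/42 = -385 + I*sqrt(1992354)/42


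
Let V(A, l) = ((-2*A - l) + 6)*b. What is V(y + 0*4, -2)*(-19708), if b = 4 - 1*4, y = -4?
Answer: 0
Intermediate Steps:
b = 0 (b = 4 - 4 = 0)
V(A, l) = 0 (V(A, l) = ((-2*A - l) + 6)*0 = ((-l - 2*A) + 6)*0 = (6 - l - 2*A)*0 = 0)
V(y + 0*4, -2)*(-19708) = 0*(-19708) = 0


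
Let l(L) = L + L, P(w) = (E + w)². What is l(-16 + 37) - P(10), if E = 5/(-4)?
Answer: -553/16 ≈ -34.563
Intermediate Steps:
E = -5/4 (E = 5*(-¼) = -5/4 ≈ -1.2500)
P(w) = (-5/4 + w)²
l(L) = 2*L
l(-16 + 37) - P(10) = 2*(-16 + 37) - (-5 + 4*10)²/16 = 2*21 - (-5 + 40)²/16 = 42 - 35²/16 = 42 - 1225/16 = -553/16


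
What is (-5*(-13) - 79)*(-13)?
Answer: 182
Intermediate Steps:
(-5*(-13) - 79)*(-13) = (65 - 79)*(-13) = -14*(-13) = 182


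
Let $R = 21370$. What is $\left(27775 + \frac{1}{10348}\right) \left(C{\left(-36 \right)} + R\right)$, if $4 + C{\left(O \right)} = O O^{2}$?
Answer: $- \frac{3634371539145}{5174} \approx -7.0243 \cdot 10^{8}$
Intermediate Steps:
$C{\left(O \right)} = -4 + O^{3}$ ($C{\left(O \right)} = -4 + O O^{2} = -4 + O^{3}$)
$\left(27775 + \frac{1}{10348}\right) \left(C{\left(-36 \right)} + R\right) = \left(27775 + \frac{1}{10348}\right) \left(\left(-4 + \left(-36\right)^{3}\right) + 21370\right) = \left(27775 + \frac{1}{10348}\right) \left(\left(-4 - 46656\right) + 21370\right) = \frac{287415701 \left(-46660 + 21370\right)}{10348} = \frac{287415701}{10348} \left(-25290\right) = - \frac{3634371539145}{5174}$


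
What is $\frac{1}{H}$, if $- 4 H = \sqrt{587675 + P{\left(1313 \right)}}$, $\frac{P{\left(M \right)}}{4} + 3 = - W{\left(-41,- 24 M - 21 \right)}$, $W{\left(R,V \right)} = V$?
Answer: $- \frac{4 \sqrt{713795}}{713795} \approx -0.0047345$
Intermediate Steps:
$P{\left(M \right)} = 72 + 96 M$ ($P{\left(M \right)} = -12 + 4 \left(- (- 24 M - 21)\right) = -12 + 4 \left(- (-21 - 24 M)\right) = -12 + 4 \left(21 + 24 M\right) = -12 + \left(84 + 96 M\right) = 72 + 96 M$)
$H = - \frac{\sqrt{713795}}{4}$ ($H = - \frac{\sqrt{587675 + \left(72 + 96 \cdot 1313\right)}}{4} = - \frac{\sqrt{587675 + \left(72 + 126048\right)}}{4} = - \frac{\sqrt{587675 + 126120}}{4} = - \frac{\sqrt{713795}}{4} \approx -211.22$)
$\frac{1}{H} = \frac{1}{\left(- \frac{1}{4}\right) \sqrt{713795}} = - \frac{4 \sqrt{713795}}{713795}$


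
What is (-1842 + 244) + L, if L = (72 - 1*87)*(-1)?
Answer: -1583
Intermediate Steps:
L = 15 (L = (72 - 87)*(-1) = -15*(-1) = 15)
(-1842 + 244) + L = (-1842 + 244) + 15 = -1598 + 15 = -1583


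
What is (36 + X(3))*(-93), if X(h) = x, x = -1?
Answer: -3255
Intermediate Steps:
X(h) = -1
(36 + X(3))*(-93) = (36 - 1)*(-93) = 35*(-93) = -3255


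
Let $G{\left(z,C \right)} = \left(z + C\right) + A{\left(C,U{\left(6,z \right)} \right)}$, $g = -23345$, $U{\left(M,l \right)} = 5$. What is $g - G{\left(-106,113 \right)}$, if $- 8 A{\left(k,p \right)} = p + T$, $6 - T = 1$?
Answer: $- \frac{93403}{4} \approx -23351.0$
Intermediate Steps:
$T = 5$ ($T = 6 - 1 = 5$)
$A{\left(k,p \right)} = - \frac{5}{8} - \frac{p}{8}$ ($A{\left(k,p \right)} = - \frac{p + 5}{8} = - \frac{5 + p}{8} = - \frac{5}{8} - \frac{p}{8}$)
$G{\left(z,C \right)} = - \frac{5}{4} + C + z$ ($G{\left(z,C \right)} = \left(z + C\right) - \frac{5}{4} = \left(C + z\right) - \frac{5}{4} = - \frac{5}{4} + C + z$)
$g - G{\left(-106,113 \right)} = -23345 - \left(- \frac{5}{4} + 113 - 106\right) = -23345 - \frac{23}{4} = - \frac{93403}{4}$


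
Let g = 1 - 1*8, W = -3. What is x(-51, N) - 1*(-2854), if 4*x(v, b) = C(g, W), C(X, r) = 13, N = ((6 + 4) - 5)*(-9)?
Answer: 11429/4 ≈ 2857.3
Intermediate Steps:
N = -45 (N = (10 - 5)*(-9) = 5*(-9) = -45)
g = -7 (g = 1 - 8 = -7)
x(v, b) = 13/4 (x(v, b) = (¼)*13 = 13/4)
x(-51, N) - 1*(-2854) = 13/4 - 1*(-2854) = 13/4 + 2854 = 11429/4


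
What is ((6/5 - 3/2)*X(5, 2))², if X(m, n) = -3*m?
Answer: 81/4 ≈ 20.250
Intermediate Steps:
((6/5 - 3/2)*X(5, 2))² = ((6/5 - 3/2)*(-3*5))² = ((6*(⅕) - 3*½)*(-15))² = ((6/5 - 3/2)*(-15))² = (-3/10*(-15))² = (9/2)² = 81/4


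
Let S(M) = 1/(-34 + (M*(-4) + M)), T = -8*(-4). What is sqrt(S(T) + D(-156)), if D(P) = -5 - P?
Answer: 3*sqrt(283530)/130 ≈ 12.288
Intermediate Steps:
T = 32
S(M) = 1/(-34 - 3*M) (S(M) = 1/(-34 + (-4*M + M)) = 1/(-34 - 3*M))
sqrt(S(T) + D(-156)) = sqrt(-1/(34 + 3*32) + (-5 - 1*(-156))) = sqrt(-1/(34 + 96) + (-5 + 156)) = sqrt(-1/130 + 151) = sqrt(19629/130) = 3*sqrt(283530)/130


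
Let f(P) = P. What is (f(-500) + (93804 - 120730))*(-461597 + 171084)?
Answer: 7967609538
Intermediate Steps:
(f(-500) + (93804 - 120730))*(-461597 + 171084) = (-500 + (93804 - 120730))*(-461597 + 171084) = (-500 - 26926)*(-290513) = -27426*(-290513) = 7967609538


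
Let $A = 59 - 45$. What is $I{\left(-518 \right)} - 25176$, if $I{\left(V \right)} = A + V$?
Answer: $-25680$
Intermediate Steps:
$A = 14$ ($A = 59 - 45 = 14$)
$I{\left(V \right)} = 14 + V$
$I{\left(-518 \right)} - 25176 = \left(14 - 518\right) - 25176 = -504 - 25176 = -25680$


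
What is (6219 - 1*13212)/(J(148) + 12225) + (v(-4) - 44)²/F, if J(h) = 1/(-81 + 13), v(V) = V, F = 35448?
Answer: -88934892/175404089 ≈ -0.50703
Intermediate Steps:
J(h) = -1/68 (J(h) = 1/(-68) = -1/68)
(6219 - 1*13212)/(J(148) + 12225) + (v(-4) - 44)²/F = (6219 - 1*13212)/(-1/68 + 12225) + (-4 - 44)²/35448 = (6219 - 13212)/(831299/68) + (-48)²*(1/35448) = -6993*68/831299 + 2304*(1/35448) = -67932/118757 + 96/1477 = -88934892/175404089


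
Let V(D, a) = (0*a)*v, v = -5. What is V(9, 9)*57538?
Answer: 0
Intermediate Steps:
V(D, a) = 0 (V(D, a) = (0*a)*(-5) = 0*(-5) = 0)
V(9, 9)*57538 = 0*57538 = 0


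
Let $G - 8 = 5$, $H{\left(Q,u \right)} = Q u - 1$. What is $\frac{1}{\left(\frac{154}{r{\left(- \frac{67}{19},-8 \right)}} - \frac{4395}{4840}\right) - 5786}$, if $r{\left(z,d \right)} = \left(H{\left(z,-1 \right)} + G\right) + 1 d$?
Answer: $- \frac{12584}{72564963} \approx -0.00017342$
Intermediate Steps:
$H{\left(Q,u \right)} = -1 + Q u$
$G = 13$ ($G = 8 + 5 = 13$)
$r{\left(z,d \right)} = 12 + d - z$ ($r{\left(z,d \right)} = \left(\left(-1 + z \left(-1\right)\right) + 13\right) + 1 d = \left(\left(-1 - z\right) + 13\right) + d = \left(12 - z\right) + d = 12 + d - z$)
$\frac{1}{\left(\frac{154}{r{\left(- \frac{67}{19},-8 \right)}} - \frac{4395}{4840}\right) - 5786} = \frac{1}{\left(\frac{154}{12 - 8 - - \frac{67}{19}} - \frac{4395}{4840}\right) - 5786} = \frac{1}{\left(\frac{154}{12 - 8 - \left(-67\right) \frac{1}{19}} - \frac{879}{968}\right) - 5786} = \frac{1}{\left(\frac{154}{12 - 8 - - \frac{67}{19}} - \frac{879}{968}\right) - 5786} = \frac{1}{\left(\frac{154}{12 - 8 + \frac{67}{19}} - \frac{879}{968}\right) - 5786} = \frac{1}{\left(\frac{154}{\frac{143}{19}} - \frac{879}{968}\right) - 5786} = \frac{1}{\left(154 \cdot \frac{19}{143} - \frac{879}{968}\right) - 5786} = \frac{1}{\left(\frac{266}{13} - \frac{879}{968}\right) - 5786} = \frac{1}{\frac{246061}{12584} - 5786} = \frac{1}{- \frac{72564963}{12584}} = - \frac{12584}{72564963}$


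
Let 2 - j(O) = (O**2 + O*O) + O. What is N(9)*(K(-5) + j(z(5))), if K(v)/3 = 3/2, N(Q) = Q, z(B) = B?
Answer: -873/2 ≈ -436.50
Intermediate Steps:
K(v) = 9/2 (K(v) = 3*(3/2) = 9/2)
j(O) = 2 - O - 2*O**2 (j(O) = 2 - ((O**2 + O*O) + O) = 2 - ((O**2 + O**2) + O) = 2 - (2*O**2 + O) = 2 - (O + 2*O**2) = 2 + (-O - 2*O**2) = 2 - O - 2*O**2)
N(9)*(K(-5) + j(z(5))) = 9*(9/2 + (2 - 1*5 - 2*5**2)) = 9*(9/2 + (2 - 5 - 2*25)) = 9*(9/2 + (2 - 5 - 50)) = 9*(9/2 - 53) = 9*(-97/2) = -873/2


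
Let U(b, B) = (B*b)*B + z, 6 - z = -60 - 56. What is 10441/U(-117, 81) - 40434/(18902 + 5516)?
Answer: -15644324924/9370590635 ≈ -1.6695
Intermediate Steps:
z = 122 (z = 6 - (-60 - 56) = 6 - 1*(-116) = 6 + 116 = 122)
U(b, B) = 122 + b*B² (U(b, B) = (B*b)*B + 122 = b*B² + 122 = 122 + b*B²)
10441/U(-117, 81) - 40434/(18902 + 5516) = 10441/(122 - 117*81²) - 40434/(18902 + 5516) = 10441/(122 - 117*6561) - 40434/24418 = 10441/(122 - 767637) - 40434*1/24418 = 10441/(-767515) - 20217/12209 = 10441*(-1/767515) - 20217/12209 = -10441/767515 - 20217/12209 = -15644324924/9370590635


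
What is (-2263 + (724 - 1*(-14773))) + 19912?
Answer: 33146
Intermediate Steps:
(-2263 + (724 - 1*(-14773))) + 19912 = (-2263 + (724 + 14773)) + 19912 = (-2263 + 15497) + 19912 = 13234 + 19912 = 33146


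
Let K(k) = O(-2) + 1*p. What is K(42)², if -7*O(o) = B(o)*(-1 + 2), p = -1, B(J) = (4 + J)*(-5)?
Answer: 9/49 ≈ 0.18367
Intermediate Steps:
B(J) = -20 - 5*J
O(o) = 20/7 + 5*o/7 (O(o) = -(-20 - 5*o)*(-1 + 2)/7 = -(-20 - 5*o)/7 = 20/7 + 5*o/7)
K(k) = 3/7 (K(k) = (20/7 + (5/7)*(-2)) + 1*(-1) = (20/7 - 10/7) - 1 = 10/7 - 1 = 3/7)
K(42)² = (3/7)² = 9/49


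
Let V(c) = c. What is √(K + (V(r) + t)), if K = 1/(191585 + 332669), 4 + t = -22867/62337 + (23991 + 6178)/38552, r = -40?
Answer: I*√4323932988675192475571224038594/314973903361524 ≈ 6.6018*I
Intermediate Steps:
t = -8613787727/2403216024 (t = -4 + (-22867/62337 + (23991 + 6178)/38552) = -4 + (-22867*1/62337 + 30169*(1/38552)) = -4 + (-22867/62337 + 30169/38552) = -4 + 999076369/2403216024 = -8613787727/2403216024 ≈ -3.5843)
K = 1/524254 ≈ 1.9075e-6
√(K + (V(r) + t)) = √(1/524254 + (-40 - 8613787727/2403216024)) = √(1/524254 - 104742428687/2403216024) = √(-27455817402829237/629947806723048) = I*√4323932988675192475571224038594/314973903361524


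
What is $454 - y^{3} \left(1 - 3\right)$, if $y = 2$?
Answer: $470$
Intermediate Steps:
$454 - y^{3} \left(1 - 3\right) = 454 - 2^{3} \left(1 - 3\right) = 454 - 8 \left(-2\right) = 454 - -16 = 454 + 16 = 470$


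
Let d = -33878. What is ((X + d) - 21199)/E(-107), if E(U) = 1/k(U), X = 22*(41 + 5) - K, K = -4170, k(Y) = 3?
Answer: -149685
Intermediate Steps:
X = 5182 (X = 22*(41 + 5) - 1*(-4170) = 22*46 + 4170 = 1012 + 4170 = 5182)
E(U) = 1/3
((X + d) - 21199)/E(-107) = ((5182 - 33878) - 21199)/(1/3) = (-28696 - 21199)*3 = -49895*3 = -149685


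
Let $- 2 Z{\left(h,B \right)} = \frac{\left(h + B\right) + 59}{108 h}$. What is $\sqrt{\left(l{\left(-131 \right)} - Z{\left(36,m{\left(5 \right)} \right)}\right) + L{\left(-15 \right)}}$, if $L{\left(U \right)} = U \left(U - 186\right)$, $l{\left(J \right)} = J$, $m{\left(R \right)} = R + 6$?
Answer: $\frac{\sqrt{33639135}}{108} \approx 53.703$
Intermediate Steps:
$m{\left(R \right)} = 6 + R$
$Z{\left(h,B \right)} = - \frac{59 + B + h}{216 h}$ ($Z{\left(h,B \right)} = - \frac{\left(\left(h + B\right) + 59\right) \frac{1}{108 h}}{2} = - \frac{\left(\left(B + h\right) + 59\right) \frac{1}{108 h}}{2} = - \frac{\left(59 + B + h\right) \frac{1}{108 h}}{2} = - \frac{\frac{1}{108} \frac{1}{h} \left(59 + B + h\right)}{2} = - \frac{59 + B + h}{216 h}$)
$L{\left(U \right)} = U \left(-186 + U\right)$
$\sqrt{\left(l{\left(-131 \right)} - Z{\left(36,m{\left(5 \right)} \right)}\right) + L{\left(-15 \right)}} = \sqrt{\left(-131 - \frac{-59 - \left(6 + 5\right) - 36}{216 \cdot 36}\right) - 15 \left(-186 - 15\right)} = \sqrt{\left(-131 - \frac{1}{216} \cdot \frac{1}{36} \left(-59 - 11 - 36\right)\right) - -3015} = \sqrt{\left(-131 - \frac{1}{216} \cdot \frac{1}{36} \left(-59 - 11 - 36\right)\right) + 3015} = \sqrt{\left(-131 - \frac{1}{216} \cdot \frac{1}{36} \left(-106\right)\right) + 3015} = \sqrt{\left(-131 - - \frac{53}{3888}\right) + 3015} = \sqrt{\left(-131 + \frac{53}{3888}\right) + 3015} = \sqrt{- \frac{509275}{3888} + 3015} = \sqrt{\frac{11213045}{3888}} = \frac{\sqrt{33639135}}{108}$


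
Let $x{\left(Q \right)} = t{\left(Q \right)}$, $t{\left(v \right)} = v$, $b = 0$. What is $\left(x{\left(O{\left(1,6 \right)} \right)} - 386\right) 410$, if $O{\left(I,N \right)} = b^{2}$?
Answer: $-158260$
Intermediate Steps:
$O{\left(I,N \right)} = 0$ ($O{\left(I,N \right)} = 0^{2} = 0$)
$x{\left(Q \right)} = Q$
$\left(x{\left(O{\left(1,6 \right)} \right)} - 386\right) 410 = \left(0 - 386\right) 410 = \left(-386\right) 410 = -158260$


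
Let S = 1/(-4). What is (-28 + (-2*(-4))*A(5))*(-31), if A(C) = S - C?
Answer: 2170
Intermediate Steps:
S = -1/4 (S = 1*(-1/4) = -1/4 ≈ -0.25000)
A(C) = -1/4 - C
(-28 + (-2*(-4))*A(5))*(-31) = (-28 + (-2*(-4))*(-1/4 - 1*5))*(-31) = (-28 + 8*(-1/4 - 5))*(-31) = (-28 + 8*(-21/4))*(-31) = (-28 - 42)*(-31) = -70*(-31) = 2170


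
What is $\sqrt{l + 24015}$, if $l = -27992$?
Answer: $i \sqrt{3977} \approx 63.063 i$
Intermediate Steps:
$\sqrt{l + 24015} = \sqrt{-27992 + 24015} = \sqrt{-3977} = i \sqrt{3977}$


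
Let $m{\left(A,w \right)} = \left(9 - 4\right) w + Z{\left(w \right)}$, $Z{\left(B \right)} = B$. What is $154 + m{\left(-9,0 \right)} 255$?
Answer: $154$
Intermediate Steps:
$m{\left(A,w \right)} = 6 w$ ($m{\left(A,w \right)} = \left(9 - 4\right) w + w = 5 w + w = 6 w$)
$154 + m{\left(-9,0 \right)} 255 = 154 + 6 \cdot 0 \cdot 255 = 154 + 0 \cdot 255 = 154 + 0 = 154$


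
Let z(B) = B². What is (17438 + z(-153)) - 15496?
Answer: 25351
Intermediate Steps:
(17438 + z(-153)) - 15496 = (17438 + (-153)²) - 15496 = (17438 + 23409) - 15496 = 40847 - 15496 = 25351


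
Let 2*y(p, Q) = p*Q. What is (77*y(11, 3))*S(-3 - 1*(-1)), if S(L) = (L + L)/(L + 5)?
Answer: -1694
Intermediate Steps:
y(p, Q) = Q*p/2 (y(p, Q) = (p*Q)/2 = (Q*p)/2 = Q*p/2)
S(L) = 2*L/(5 + L) (S(L) = (2*L)/(5 + L) = 2*L/(5 + L))
(77*y(11, 3))*S(-3 - 1*(-1)) = (77*((½)*3*11))*(2*(-3 - 1*(-1))/(5 + (-3 - 1*(-1)))) = (77*(33/2))*(2*(-3 + 1)/(5 + (-3 + 1))) = 2541*(2*(-2)/(5 - 2))/2 = 2541*(2*(-2)/3)/2 = 2541*(2*(-2)*(⅓))/2 = (2541/2)*(-4/3) = -1694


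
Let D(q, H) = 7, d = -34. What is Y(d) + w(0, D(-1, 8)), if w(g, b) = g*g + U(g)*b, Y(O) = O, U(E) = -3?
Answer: -55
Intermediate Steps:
w(g, b) = g**2 - 3*b (w(g, b) = g*g - 3*b = g**2 - 3*b)
Y(d) + w(0, D(-1, 8)) = -34 + (0**2 - 3*7) = -34 + (0 - 21) = -34 - 21 = -55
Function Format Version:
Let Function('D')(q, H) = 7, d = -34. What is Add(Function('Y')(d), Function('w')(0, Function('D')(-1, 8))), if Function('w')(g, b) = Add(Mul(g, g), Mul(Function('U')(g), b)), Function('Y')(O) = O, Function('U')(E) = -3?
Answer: -55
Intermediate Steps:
Function('w')(g, b) = Add(Pow(g, 2), Mul(-3, b)) (Function('w')(g, b) = Add(Mul(g, g), Mul(-3, b)) = Add(Pow(g, 2), Mul(-3, b)))
Add(Function('Y')(d), Function('w')(0, Function('D')(-1, 8))) = Add(-34, Add(Pow(0, 2), Mul(-3, 7))) = Add(-34, Add(0, -21)) = Add(-34, -21) = -55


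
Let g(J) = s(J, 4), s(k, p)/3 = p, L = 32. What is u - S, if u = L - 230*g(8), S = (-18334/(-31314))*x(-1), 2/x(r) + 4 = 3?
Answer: -42693962/15657 ≈ -2726.8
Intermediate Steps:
s(k, p) = 3*p
x(r) = -2 (x(r) = 2/(-4 + 3) = 2/(-1) = 2*(-1) = -2)
g(J) = 12 (g(J) = 3*4 = 12)
S = -18334/15657 (S = -18334/(-31314)*(-2) = -18334*(-1/31314)*(-2) = (9167/15657)*(-2) = -18334/15657 ≈ -1.1710)
u = -2728 (u = 32 - 230*12 = 32 - 2760 = -2728)
u - S = -2728 - 1*(-18334/15657) = -2728 + 18334/15657 = -42693962/15657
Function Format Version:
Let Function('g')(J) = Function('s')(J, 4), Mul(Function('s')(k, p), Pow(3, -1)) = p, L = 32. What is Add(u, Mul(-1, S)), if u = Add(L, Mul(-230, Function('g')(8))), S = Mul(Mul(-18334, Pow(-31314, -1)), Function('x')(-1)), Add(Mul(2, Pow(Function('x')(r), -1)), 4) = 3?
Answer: Rational(-42693962, 15657) ≈ -2726.8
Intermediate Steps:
Function('s')(k, p) = Mul(3, p)
Function('x')(r) = -2 (Function('x')(r) = Mul(2, Pow(Add(-4, 3), -1)) = Mul(2, Pow(-1, -1)) = Mul(2, -1) = -2)
Function('g')(J) = 12 (Function('g')(J) = Mul(3, 4) = 12)
S = Rational(-18334, 15657) (S = Mul(Mul(-18334, Pow(-31314, -1)), -2) = Mul(Mul(-18334, Rational(-1, 31314)), -2) = Mul(Rational(9167, 15657), -2) = Rational(-18334, 15657) ≈ -1.1710)
u = -2728 (u = Add(32, Mul(-230, 12)) = Add(32, -2760) = -2728)
Add(u, Mul(-1, S)) = Add(-2728, Mul(-1, Rational(-18334, 15657))) = Add(-2728, Rational(18334, 15657)) = Rational(-42693962, 15657)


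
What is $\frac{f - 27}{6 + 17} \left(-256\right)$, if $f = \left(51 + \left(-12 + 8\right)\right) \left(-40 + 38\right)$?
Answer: $\frac{30976}{23} \approx 1346.8$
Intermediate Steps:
$f = -94$ ($f = \left(51 - 4\right) \left(-2\right) = 47 \left(-2\right) = -94$)
$\frac{f - 27}{6 + 17} \left(-256\right) = \frac{-94 - 27}{6 + 17} \left(-256\right) = - \frac{121}{23} \left(-256\right) = \left(-121\right) \frac{1}{23} \left(-256\right) = \left(- \frac{121}{23}\right) \left(-256\right) = \frac{30976}{23}$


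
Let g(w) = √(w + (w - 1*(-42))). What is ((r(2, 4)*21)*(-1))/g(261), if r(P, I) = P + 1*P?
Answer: -14*√141/47 ≈ -3.5370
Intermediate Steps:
r(P, I) = 2*P (r(P, I) = P + P = 2*P)
g(w) = √(42 + 2*w) (g(w) = √(w + (w + 42)) = √(w + (42 + w)) = √(42 + 2*w))
((r(2, 4)*21)*(-1))/g(261) = (((2*2)*21)*(-1))/(√(42 + 2*261)) = ((4*21)*(-1))/(√(42 + 522)) = (84*(-1))/(√564) = -84*√141/282 = -14*√141/47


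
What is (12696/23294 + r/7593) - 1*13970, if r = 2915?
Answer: -1235364172501/88435671 ≈ -13969.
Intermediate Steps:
(12696/23294 + r/7593) - 1*13970 = (12696/23294 + 2915/7593) - 1*13970 = (12696*(1/23294) + 2915*(1/7593)) - 13970 = (6348/11647 + 2915/7593) - 13970 = 82151369/88435671 - 13970 = -1235364172501/88435671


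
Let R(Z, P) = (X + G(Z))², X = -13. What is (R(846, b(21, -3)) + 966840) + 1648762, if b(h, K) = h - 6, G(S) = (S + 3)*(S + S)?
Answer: 2063520500627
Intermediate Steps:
G(S) = 2*S*(3 + S) (G(S) = (3 + S)*(2*S) = 2*S*(3 + S))
b(h, K) = -6 + h
R(Z, P) = (-13 + 2*Z*(3 + Z))²
(R(846, b(21, -3)) + 966840) + 1648762 = ((-13 + 2*846*(3 + 846))² + 966840) + 1648762 = ((-13 + 2*846*849)² + 966840) + 1648762 = ((-13 + 1436508)² + 966840) + 1648762 = (1436495² + 966840) + 1648762 = (2063517885025 + 966840) + 1648762 = 2063518851865 + 1648762 = 2063520500627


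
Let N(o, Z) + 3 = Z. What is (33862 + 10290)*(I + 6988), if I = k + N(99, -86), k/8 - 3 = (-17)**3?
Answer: -1429685912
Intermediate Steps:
k = -39280 (k = 24 + 8*(-17)**3 = 24 + 8*(-4913) = 24 - 39304 = -39280)
N(o, Z) = -3 + Z
I = -39369 (I = -39280 + (-3 - 86) = -39280 - 89 = -39369)
(33862 + 10290)*(I + 6988) = (33862 + 10290)*(-39369 + 6988) = 44152*(-32381) = -1429685912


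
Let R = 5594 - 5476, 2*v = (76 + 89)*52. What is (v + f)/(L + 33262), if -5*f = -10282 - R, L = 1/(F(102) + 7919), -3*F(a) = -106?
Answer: 152007310/793731109 ≈ 0.19151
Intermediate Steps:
v = 4290 (v = ((76 + 89)*52)/2 = (165*52)/2 = (½)*8580 = 4290)
F(a) = 106/3 (F(a) = -⅓*(-106) = 106/3)
R = 118
L = 3/23863 (L = 1/(106/3 + 7919) = 1/(23863/3) = 3/23863 ≈ 0.00012572)
f = 2080 (f = -(-10282 - 1*118)/5 = -(-10282 - 118)/5 = -⅕*(-10400) = 2080)
(v + f)/(L + 33262) = (4290 + 2080)/(3/23863 + 33262) = 6370/(793731109/23863) = 6370*(23863/793731109) = 152007310/793731109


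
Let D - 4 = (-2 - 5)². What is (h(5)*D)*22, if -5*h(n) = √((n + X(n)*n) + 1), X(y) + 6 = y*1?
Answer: -1166/5 ≈ -233.20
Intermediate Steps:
X(y) = -6 + y (X(y) = -6 + y*1 = -6 + y)
h(n) = -√(1 + n + n*(-6 + n))/5 (h(n) = -√((n + (-6 + n)*n) + 1)/5 = -√((n + n*(-6 + n)) + 1)/5 = -√(1 + n + n*(-6 + n))/5)
D = 53 (D = 4 + (-2 - 5)² = 4 + (-7)² = 4 + 49 = 53)
(h(5)*D)*22 = (-√(1 + 5 + 5*(-6 + 5))/5*53)*22 = (-√(1 + 5 + 5*(-1))/5*53)*22 = (-√(1 + 5 - 5)/5*53)*22 = (-√1/5*53)*22 = (-⅕*1*53)*22 = -⅕*53*22 = -53/5*22 = -1166/5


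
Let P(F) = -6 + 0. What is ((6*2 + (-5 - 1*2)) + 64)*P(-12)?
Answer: -414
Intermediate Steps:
P(F) = -6
((6*2 + (-5 - 1*2)) + 64)*P(-12) = ((6*2 + (-5 - 1*2)) + 64)*(-6) = ((12 + (-5 - 2)) + 64)*(-6) = ((12 - 7) + 64)*(-6) = (5 + 64)*(-6) = 69*(-6) = -414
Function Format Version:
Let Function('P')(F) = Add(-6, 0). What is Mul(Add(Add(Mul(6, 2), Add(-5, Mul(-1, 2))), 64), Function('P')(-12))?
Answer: -414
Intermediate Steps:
Function('P')(F) = -6
Mul(Add(Add(Mul(6, 2), Add(-5, Mul(-1, 2))), 64), Function('P')(-12)) = Mul(Add(Add(Mul(6, 2), Add(-5, Mul(-1, 2))), 64), -6) = Mul(Add(Add(12, Add(-5, -2)), 64), -6) = Mul(Add(Add(12, -7), 64), -6) = Mul(Add(5, 64), -6) = Mul(69, -6) = -414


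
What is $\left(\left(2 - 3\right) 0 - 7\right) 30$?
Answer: $-210$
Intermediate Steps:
$\left(\left(2 - 3\right) 0 - 7\right) 30 = \left(\left(-1\right) 0 - 7\right) 30 = \left(0 - 7\right) 30 = \left(-7\right) 30 = -210$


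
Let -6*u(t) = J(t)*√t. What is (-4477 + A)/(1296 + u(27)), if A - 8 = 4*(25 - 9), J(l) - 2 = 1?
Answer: -845760/248831 - 8810*√3/2239479 ≈ -3.4057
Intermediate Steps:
J(l) = 3 (J(l) = 2 + 1 = 3)
u(t) = -√t/2
A = 72 (A = 8 + 4*(25 - 9) = 8 + 4*16 = 8 + 64 = 72)
(-4477 + A)/(1296 + u(27)) = (-4477 + 72)/(1296 - 3*√3/2) = -4405/(1296 - 3*√3/2)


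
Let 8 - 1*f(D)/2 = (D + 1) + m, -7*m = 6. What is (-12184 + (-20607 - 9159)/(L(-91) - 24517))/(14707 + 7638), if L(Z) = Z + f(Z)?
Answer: -1040848043/1909067420 ≈ -0.54521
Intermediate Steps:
m = -6/7 (m = -⅐*6 = -6/7 ≈ -0.85714)
f(D) = 110/7 - 2*D (f(D) = 16 - 2*((D + 1) - 6/7) = 16 - 2*((1 + D) - 6/7) = 16 - 2*(⅐ + D) = 16 + (-2/7 - 2*D) = 110/7 - 2*D)
L(Z) = 110/7 - Z (L(Z) = Z + (110/7 - 2*Z) = 110/7 - Z)
(-12184 + (-20607 - 9159)/(L(-91) - 24517))/(14707 + 7638) = (-12184 + (-20607 - 9159)/((110/7 - 1*(-91)) - 24517))/(14707 + 7638) = (-12184 - 29766/((110/7 + 91) - 24517))/22345 = (-12184 - 29766/(747/7 - 24517))*(1/22345) = (-12184 - 29766/(-170872/7))*(1/22345) = (-12184 - 29766*(-7/170872))*(1/22345) = (-12184 + 104181/85436)*(1/22345) = -1040848043/85436*1/22345 = -1040848043/1909067420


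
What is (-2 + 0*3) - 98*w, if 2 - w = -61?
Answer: -6176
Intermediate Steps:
w = 63 (w = 2 - 1*(-61) = 2 + 61 = 63)
(-2 + 0*3) - 98*w = (-2 + 0*3) - 98*63 = (-2 + 0) - 6174 = -2 - 6174 = -6176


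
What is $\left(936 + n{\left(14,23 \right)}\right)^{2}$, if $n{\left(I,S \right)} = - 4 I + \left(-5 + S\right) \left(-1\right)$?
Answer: $743044$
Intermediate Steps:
$n{\left(I,S \right)} = 5 - S - 4 I$ ($n{\left(I,S \right)} = - 4 I - \left(-5 + S\right) = 5 - S - 4 I$)
$\left(936 + n{\left(14,23 \right)}\right)^{2} = \left(936 - 74\right)^{2} = 862^{2} = 743044$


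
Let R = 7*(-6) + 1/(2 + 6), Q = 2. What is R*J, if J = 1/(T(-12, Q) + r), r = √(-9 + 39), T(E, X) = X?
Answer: 335/104 - 335*√30/208 ≈ -5.6003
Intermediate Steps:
r = √30 ≈ 5.4772
R = -335/8 (R = -42 + 1/8 = -42 + ⅛ = -335/8 ≈ -41.875)
J = 1/(2 + √30) ≈ 0.13374
R*J = -335*(-1/13 + √30/26)/8 = 335/104 - 335*√30/208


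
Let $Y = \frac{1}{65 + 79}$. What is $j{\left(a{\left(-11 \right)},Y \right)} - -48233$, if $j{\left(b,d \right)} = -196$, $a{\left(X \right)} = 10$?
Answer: $48037$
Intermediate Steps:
$Y = \frac{1}{144} \approx 0.0069444$
$j{\left(a{\left(-11 \right)},Y \right)} - -48233 = -196 - -48233 = -196 + 48233 = 48037$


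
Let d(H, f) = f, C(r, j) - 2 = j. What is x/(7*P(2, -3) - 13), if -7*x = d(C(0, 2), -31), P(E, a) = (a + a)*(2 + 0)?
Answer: -31/679 ≈ -0.045655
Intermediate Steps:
P(E, a) = 4*a (P(E, a) = (2*a)*2 = 4*a)
C(r, j) = 2 + j
x = 31/7 (x = -⅐*(-31) = 31/7 ≈ 4.4286)
x/(7*P(2, -3) - 13) = 31/(7*(7*(4*(-3)) - 13)) = 31/(7*(7*(-12) - 13)) = 31/(7*(-84 - 13)) = (31/7)/(-97) = (31/7)*(-1/97) = -31/679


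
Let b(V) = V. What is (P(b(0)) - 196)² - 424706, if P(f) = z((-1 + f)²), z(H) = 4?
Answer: -387842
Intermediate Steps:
P(f) = 4
(P(b(0)) - 196)² - 424706 = (4 - 196)² - 424706 = (-192)² - 424706 = 36864 - 424706 = -387842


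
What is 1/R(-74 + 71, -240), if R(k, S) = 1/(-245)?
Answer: -245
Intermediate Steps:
R(k, S) = -1/245
1/R(-74 + 71, -240) = 1/(-1/245) = -245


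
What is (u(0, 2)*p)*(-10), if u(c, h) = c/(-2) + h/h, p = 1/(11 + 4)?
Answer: -2/3 ≈ -0.66667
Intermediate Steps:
p = 1/15 ≈ 0.066667
u(c, h) = 1 - c/2 (u(c, h) = c*(-1/2) + 1 = -c/2 + 1 = 1 - c/2)
(u(0, 2)*p)*(-10) = ((1 - 1/2*0)*(1/15))*(-10) = ((1 + 0)*(1/15))*(-10) = (1*(1/15))*(-10) = (1/15)*(-10) = -2/3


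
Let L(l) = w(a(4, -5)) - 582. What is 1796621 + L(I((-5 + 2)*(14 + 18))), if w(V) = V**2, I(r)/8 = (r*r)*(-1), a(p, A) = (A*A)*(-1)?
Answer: 1796664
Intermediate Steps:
a(p, A) = -A**2 (a(p, A) = A**2*(-1) = -A**2)
I(r) = -8*r**2 (I(r) = 8*((r*r)*(-1)) = 8*(r**2*(-1)) = 8*(-r**2) = -8*r**2)
L(l) = 43 (L(l) = (-1*(-5)**2)**2 - 582 = (-1*25)**2 - 582 = (-25)**2 - 582 = 625 - 582 = 43)
1796621 + L(I((-5 + 2)*(14 + 18))) = 1796621 + 43 = 1796664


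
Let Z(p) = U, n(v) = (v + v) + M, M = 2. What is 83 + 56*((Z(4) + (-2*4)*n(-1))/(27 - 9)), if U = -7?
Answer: 551/9 ≈ 61.222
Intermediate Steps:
n(v) = 2 + 2*v (n(v) = (v + v) + 2 = 2*v + 2 = 2 + 2*v)
Z(p) = -7
83 + 56*((Z(4) + (-2*4)*n(-1))/(27 - 9)) = 83 + 56*((-7 + (-2*4)*(2 + 2*(-1)))/(27 - 9)) = 83 + 56*((-7 - 8*(2 - 2))/18) = 83 + 56*((-7 - 8*0)*(1/18)) = 83 + 56*((-7 + 0)*(1/18)) = 83 + 56*(-7*1/18) = 83 + 56*(-7/18) = 83 - 196/9 = 551/9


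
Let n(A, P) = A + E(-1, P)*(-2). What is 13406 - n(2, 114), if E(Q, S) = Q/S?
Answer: 764027/57 ≈ 13404.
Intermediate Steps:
n(A, P) = A + 2/P (n(A, P) = A - 1/P*(-2) = A + 2/P)
13406 - n(2, 114) = 13406 - (2 + 2/114) = 13406 - (2 + 2*(1/114)) = 13406 - (2 + 1/57) = 13406 - 1*115/57 = 13406 - 115/57 = 764027/57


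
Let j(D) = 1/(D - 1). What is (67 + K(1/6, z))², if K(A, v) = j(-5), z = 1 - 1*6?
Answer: 160801/36 ≈ 4466.7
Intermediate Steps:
z = -5 (z = 1 - 6 = -5)
j(D) = 1/(-1 + D)
K(A, v) = -⅙ (K(A, v) = 1/(-1 - 5) = 1/(-6) = -⅙)
(67 + K(1/6, z))² = (67 - ⅙)² = (401/6)² = 160801/36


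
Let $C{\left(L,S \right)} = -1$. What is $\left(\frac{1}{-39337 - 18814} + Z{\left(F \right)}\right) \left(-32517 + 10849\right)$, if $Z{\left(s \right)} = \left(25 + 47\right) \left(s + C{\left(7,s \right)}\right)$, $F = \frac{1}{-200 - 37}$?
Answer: $\frac{7197212349788}{4593929} \approx 1.5667 \cdot 10^{6}$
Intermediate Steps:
$F = - \frac{1}{237}$ ($F = \frac{1}{-237} = - \frac{1}{237} \approx -0.0042194$)
$Z{\left(s \right)} = -72 + 72 s$ ($Z{\left(s \right)} = \left(25 + 47\right) \left(s - 1\right) = 72 \left(-1 + s\right) = -72 + 72 s$)
$\left(\frac{1}{-39337 - 18814} + Z{\left(F \right)}\right) \left(-32517 + 10849\right) = \left(\frac{1}{-39337 - 18814} + \left(-72 + 72 \left(- \frac{1}{237}\right)\right)\right) \left(-32517 + 10849\right) = \left(\frac{1}{-58151} - \frac{5712}{79}\right) \left(-21668\right) = \left(- \frac{1}{58151} - \frac{5712}{79}\right) \left(-21668\right) = \left(- \frac{332158591}{4593929}\right) \left(-21668\right) = \frac{7197212349788}{4593929}$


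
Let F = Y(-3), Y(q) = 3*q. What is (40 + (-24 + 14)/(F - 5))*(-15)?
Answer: -4275/7 ≈ -610.71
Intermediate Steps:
F = -9 (F = 3*(-3) = -9)
(40 + (-24 + 14)/(F - 5))*(-15) = (40 + (-24 + 14)/(-9 - 5))*(-15) = (40 - 10/(-14))*(-15) = (40 - 10*(-1/14))*(-15) = (40 + 5/7)*(-15) = (285/7)*(-15) = -4275/7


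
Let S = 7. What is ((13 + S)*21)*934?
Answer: 392280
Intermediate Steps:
((13 + S)*21)*934 = ((13 + 7)*21)*934 = (20*21)*934 = 420*934 = 392280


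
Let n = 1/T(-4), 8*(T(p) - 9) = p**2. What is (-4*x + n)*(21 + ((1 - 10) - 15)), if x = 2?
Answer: 261/11 ≈ 23.727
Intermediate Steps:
T(p) = 9 + p**2/8
n = 1/11 (n = 1/(9 + (1/8)*(-4)**2) = 1/(9 + (1/8)*16) = 1/(9 + 2) = 1/11 ≈ 0.090909)
(-4*x + n)*(21 + ((1 - 10) - 15)) = (-4*2 + 1/11)*(21 + ((1 - 10) - 15)) = (-8 + 1/11)*(21 + (-9 - 15)) = -87*(21 - 24)/11 = -87/11*(-3) = 261/11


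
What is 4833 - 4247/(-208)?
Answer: 1009511/208 ≈ 4853.4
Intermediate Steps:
4833 - 4247/(-208) = 4833 - 4247*(-1)/208 = 4833 - 1*(-4247/208) = 4833 + 4247/208 = 1009511/208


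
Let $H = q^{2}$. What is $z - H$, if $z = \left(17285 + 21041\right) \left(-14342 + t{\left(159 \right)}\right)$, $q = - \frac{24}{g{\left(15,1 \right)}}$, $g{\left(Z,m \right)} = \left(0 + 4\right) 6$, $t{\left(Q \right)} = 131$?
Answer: $-544650787$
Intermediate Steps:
$g{\left(Z,m \right)} = 24$ ($g{\left(Z,m \right)} = 4 \cdot 6 = 24$)
$q = -1$ ($q = - \frac{24}{24} = \left(-24\right) \frac{1}{24} = -1$)
$H = 1$ ($H = \left(-1\right)^{2} = 1$)
$z = -544650786$ ($z = \left(17285 + 21041\right) \left(-14342 + 131\right) = 38326 \left(-14211\right) = -544650786$)
$z - H = -544650786 - 1 = -544650787$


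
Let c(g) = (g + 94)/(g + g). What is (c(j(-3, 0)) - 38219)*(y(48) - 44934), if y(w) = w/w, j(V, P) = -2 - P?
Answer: 1718327786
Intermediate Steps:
y(w) = 1
c(g) = (94 + g)/(2*g) (c(g) = (94 + g)/((2*g)) = (94 + g)*(1/(2*g)) = (94 + g)/(2*g))
(c(j(-3, 0)) - 38219)*(y(48) - 44934) = ((94 + (-2 - 1*0))/(2*(-2 - 1*0)) - 38219)*(1 - 44934) = ((94 + (-2 + 0))/(2*(-2 + 0)) - 38219)*(-44933) = ((½)*(94 - 2)/(-2) - 38219)*(-44933) = ((½)*(-½)*92 - 38219)*(-44933) = (-23 - 38219)*(-44933) = -38242*(-44933) = 1718327786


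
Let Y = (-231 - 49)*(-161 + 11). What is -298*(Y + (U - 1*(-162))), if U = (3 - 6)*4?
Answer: -12560700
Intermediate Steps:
U = -12 (U = -3*4 = -12)
Y = 42000 (Y = -280*(-150) = 42000)
-298*(Y + (U - 1*(-162))) = -298*(42000 + (-12 - 1*(-162))) = -298*(42000 + (-12 + 162)) = -298*(42000 + 150) = -298*42150 = -12560700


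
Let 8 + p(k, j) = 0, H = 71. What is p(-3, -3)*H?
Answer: -568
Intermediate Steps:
p(k, j) = -8 (p(k, j) = -8 + 0 = -8)
p(-3, -3)*H = -8*71 = -568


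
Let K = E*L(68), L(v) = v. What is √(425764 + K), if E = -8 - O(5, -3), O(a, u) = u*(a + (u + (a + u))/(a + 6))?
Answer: 2*√12893199/11 ≈ 652.86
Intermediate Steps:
O(a, u) = u*(a + (a + 2*u)/(6 + a))
E = 74/11 (E = -8 - (-3)*(5² + 2*(-3) + 7*5)/(6 + 5) = -8 - (-3)*(25 - 6 + 35)/11 = -8 - (-3)*54/11 = -8 - 1*(-162/11) = -8 + 162/11 = 74/11 ≈ 6.7273)
K = 5032/11 (K = (74/11)*68 = 5032/11 ≈ 457.45)
√(425764 + K) = √(425764 + 5032/11) = √(4688436/11) = 2*√12893199/11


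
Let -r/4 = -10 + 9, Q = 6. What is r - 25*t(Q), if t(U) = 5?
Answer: -121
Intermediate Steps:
r = 4 (r = -4*(-10 + 9) = -4*(-1) = 4)
r - 25*t(Q) = 4 - 25*5 = 4 - 125 = -121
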